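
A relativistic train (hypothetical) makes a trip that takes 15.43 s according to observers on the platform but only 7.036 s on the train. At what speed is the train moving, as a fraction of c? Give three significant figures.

The proper time is measured on the train (both events occur at the train's location); Δt is measured on the platform. γ = Δt/τ = 15.43/7.036 = 2.193.
β = √(1 − 1/γ²) = √(1 − 0.2079) = √0.7921

v = 0.890c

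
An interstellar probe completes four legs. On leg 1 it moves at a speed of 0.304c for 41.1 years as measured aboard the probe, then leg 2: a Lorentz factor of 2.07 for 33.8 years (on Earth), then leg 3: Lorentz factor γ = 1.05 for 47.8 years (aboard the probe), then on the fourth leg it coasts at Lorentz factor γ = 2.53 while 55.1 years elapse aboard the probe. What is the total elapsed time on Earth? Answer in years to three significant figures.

Leg 1: γ = 1/√(1 − 0.304²) = 1/√0.9076 = 1.050; Δt_1 = 1.050 × 41.1 = 43.14 years.
Leg 2: 33.8 years is already measured on Earth.
Leg 3: γ = 1.05; Δt_3 = 1.050 × 47.8 = 50.19 years.
Leg 4: γ = 2.53; Δt_4 = 2.530 × 55.1 = 139.4 years.
Total: 43.14 + 33.80 + 50.19 + 139.4 years.

Δt = 267 years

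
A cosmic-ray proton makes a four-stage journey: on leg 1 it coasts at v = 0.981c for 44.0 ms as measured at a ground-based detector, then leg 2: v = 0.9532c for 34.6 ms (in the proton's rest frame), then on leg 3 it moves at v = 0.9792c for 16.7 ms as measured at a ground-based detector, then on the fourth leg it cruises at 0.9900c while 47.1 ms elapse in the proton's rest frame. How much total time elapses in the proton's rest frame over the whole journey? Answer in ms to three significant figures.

Leg 1: γ = 1/√(1 − 0.981²) = 1/√0.03764 = 5.154; τ_1 = 44.0/5.154 = 8.536 ms.
Leg 2: 34.6 ms is already measured in the proton's rest frame.
Leg 3: γ = 1/√(1 − 0.9792²) = 1/√0.04117 = 4.929; τ_3 = 16.7/4.929 = 3.388 ms.
Leg 4: 47.1 ms is already measured in the proton's rest frame.
Total: 8.536 + 34.60 + 3.388 + 47.10 ms.

τ = 93.6 ms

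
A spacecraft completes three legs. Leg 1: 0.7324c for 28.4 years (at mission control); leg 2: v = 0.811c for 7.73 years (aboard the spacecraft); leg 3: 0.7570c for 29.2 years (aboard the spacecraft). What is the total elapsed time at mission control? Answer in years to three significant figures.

Leg 1: 28.4 years is already measured at mission control.
Leg 2: γ = 1/√(1 − 0.811²) = 1/√0.3423 = 1.709; Δt_2 = 1.709 × 7.73 = 13.21 years.
Leg 3: γ = 1/√(1 − 0.7570²) = 1/√0.4270 = 1.530; Δt_3 = 1.530 × 29.2 = 44.69 years.
Total: 28.40 + 13.21 + 44.69 years.

Δt = 86.3 years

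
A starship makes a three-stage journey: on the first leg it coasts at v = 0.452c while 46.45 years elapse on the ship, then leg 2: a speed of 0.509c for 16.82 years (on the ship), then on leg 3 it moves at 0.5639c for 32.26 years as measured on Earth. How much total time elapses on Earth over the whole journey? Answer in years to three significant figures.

Leg 1: γ = 1/√(1 − 0.452²) = 1/√0.7957 = 1.121; Δt_1 = 1.121 × 46.45 = 52.07 years.
Leg 2: γ = 1/√(1 − 0.509²) = 1/√0.7409 = 1.162; Δt_2 = 1.162 × 16.82 = 19.54 years.
Leg 3: 32.26 years is already measured on Earth.
Total: 52.07 + 19.54 + 32.26 years.

Δt = 104 years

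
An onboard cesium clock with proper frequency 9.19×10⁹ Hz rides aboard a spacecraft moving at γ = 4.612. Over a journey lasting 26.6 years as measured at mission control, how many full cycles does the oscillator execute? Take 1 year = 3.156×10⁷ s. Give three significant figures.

γ = 4.612
The oscillator's own cycle count is N = f × τ where τ is the proper time aboard the spacecraft. τ = Δt/γ = 26.6/4.612 = 5.768 years = 1.820×10⁸ s.
N = 9.19×10⁹ × 1.820×10⁸ = 1.673×10¹⁸.

N = 1.67×10¹⁸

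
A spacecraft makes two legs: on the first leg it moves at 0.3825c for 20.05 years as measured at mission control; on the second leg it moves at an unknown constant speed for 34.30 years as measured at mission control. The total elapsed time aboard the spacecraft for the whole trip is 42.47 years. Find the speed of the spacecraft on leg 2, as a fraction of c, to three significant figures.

Leg 1: γ = 1/√(1 − 0.3825²) = 1/√0.8537 = 1.082; τ_1 = 20.05/1.082 = 18.53 years.
Leg 2: speed unknown; τ_2 = 34.30/γ_2.
Total proper time: 18.53 + τ_2 = 42.47, so τ_2 = 42.47 − 18.53 = 23.94 years.
γ_2 = 34.30/23.94 = 1.432; β = √(1 − 1/γ²) = √0.5127.

β = 0.716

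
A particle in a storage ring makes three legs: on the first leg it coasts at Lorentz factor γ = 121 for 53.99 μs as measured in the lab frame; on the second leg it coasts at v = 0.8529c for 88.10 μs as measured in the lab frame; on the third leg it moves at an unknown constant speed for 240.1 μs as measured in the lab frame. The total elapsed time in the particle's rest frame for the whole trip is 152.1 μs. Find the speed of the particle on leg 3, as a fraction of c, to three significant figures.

β = 0.898

Leg 1: γ = 121; τ_1 = 53.99/121.0 = 0.4462 μs.
Leg 2: γ = 1/√(1 − 0.8529²) = 1/√0.2726 = 1.915; τ_2 = 88.10/1.915 = 45.99 μs.
Leg 3: speed unknown; τ_3 = 240.1/γ_3.
Total proper time: 0.4462 + 45.99 + τ_3 = 152.1, so τ_3 = 152.1 − 46.44 = 105.7 μs.
γ_3 = 240.1/105.7 = 2.272; β = √(1 − 1/γ²) = √0.8063.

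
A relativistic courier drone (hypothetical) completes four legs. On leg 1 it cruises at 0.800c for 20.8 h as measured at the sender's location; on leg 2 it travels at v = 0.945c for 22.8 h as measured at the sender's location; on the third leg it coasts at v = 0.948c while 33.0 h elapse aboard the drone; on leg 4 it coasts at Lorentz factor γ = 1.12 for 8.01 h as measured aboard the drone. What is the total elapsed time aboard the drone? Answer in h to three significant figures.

τ = 60.9 h

Leg 1: γ = 1/√(1 − 0.800²) = 5/3 ≈ 1.667; τ_1 = 20.8/1.667 = 12.48 h.
Leg 2: γ = 1/√(1 − 0.945²) = 1/√0.1070 = 3.057; τ_2 = 22.8/3.057 = 7.457 h.
Leg 3: 33.0 h is already measured aboard the drone.
Leg 4: 8.01 h is already measured aboard the drone.
Total: 12.48 + 7.457 + 33.00 + 8.010 h.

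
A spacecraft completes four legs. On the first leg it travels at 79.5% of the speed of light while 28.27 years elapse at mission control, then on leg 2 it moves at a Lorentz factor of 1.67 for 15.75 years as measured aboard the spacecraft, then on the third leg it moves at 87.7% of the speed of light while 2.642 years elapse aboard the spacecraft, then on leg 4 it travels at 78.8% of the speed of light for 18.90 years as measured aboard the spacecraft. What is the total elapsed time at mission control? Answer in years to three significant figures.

Δt = 90.8 years

Leg 1: 28.27 years is already measured at mission control.
Leg 2: γ = 1.67; Δt_2 = 1.670 × 15.75 = 26.30 years.
Leg 3: β = 0.877; γ = 1/√(1 − 0.877²) = 1/√0.2309 = 2.081; Δt_3 = 2.081 × 2.642 = 5.499 years.
Leg 4: β = 0.788; γ = 1/√(1 − 0.788²) = 1/√0.3791 = 1.624; Δt_4 = 1.624 × 18.90 = 30.70 years.
Total: 28.27 + 26.30 + 5.499 + 30.70 years.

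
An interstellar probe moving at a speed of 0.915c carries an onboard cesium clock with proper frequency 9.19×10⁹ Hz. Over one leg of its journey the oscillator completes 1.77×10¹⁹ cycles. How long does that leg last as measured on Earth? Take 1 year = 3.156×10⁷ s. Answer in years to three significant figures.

Δt = 151 years

γ = 1/√(1 − 0.915²) = 1/√0.1628 = 2.479
Proper time for N cycles: τ = N/f = 1.77×10¹⁹/(9.19×10⁹) = 1.926×10⁹ s = 61.03 years.
Lab-frame duration Δt = γτ = 2.479 × 61.03 = 151.3 years.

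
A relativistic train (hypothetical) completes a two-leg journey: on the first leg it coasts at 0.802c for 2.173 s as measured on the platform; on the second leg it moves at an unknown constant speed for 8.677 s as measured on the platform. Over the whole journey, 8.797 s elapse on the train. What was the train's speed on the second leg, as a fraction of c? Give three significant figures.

Leg 1: γ = 1/√(1 − 0.802²) = 1/√0.3568 = 1.674; τ_1 = 2.173/1.674 = 1.298 s.
Leg 2: speed unknown; τ_2 = 8.677/γ_2.
Total proper time: 1.298 + τ_2 = 8.797, so τ_2 = 8.797 − 1.298 = 7.499 s.
γ_2 = 8.677/7.499 = 1.157; β = √(1 − 1/γ²) = √0.2531.

β = 0.503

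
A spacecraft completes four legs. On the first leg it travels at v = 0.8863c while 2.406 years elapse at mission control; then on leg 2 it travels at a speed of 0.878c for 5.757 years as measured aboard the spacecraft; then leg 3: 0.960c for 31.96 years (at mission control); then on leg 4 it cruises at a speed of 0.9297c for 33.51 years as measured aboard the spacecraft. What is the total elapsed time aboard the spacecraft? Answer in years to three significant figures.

Leg 1: γ = 1/√(1 − 0.8863²) = 1/√0.2145 = 2.159; τ_1 = 2.406/2.159 = 1.114 years.
Leg 2: 5.757 years is already measured aboard the spacecraft.
Leg 3: γ = 1/√(1 − 0.960²) = 25/7 ≈ 3.571; τ_3 = 31.96/3.571 = 8.949 years.
Leg 4: 33.51 years is already measured aboard the spacecraft.
Total: 1.114 + 5.757 + 8.949 + 33.51 years.

τ = 49.3 years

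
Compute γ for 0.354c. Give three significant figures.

γ = 1.07

γ = 1/√(1 − 0.354²) = 1/√0.8747 = 1.069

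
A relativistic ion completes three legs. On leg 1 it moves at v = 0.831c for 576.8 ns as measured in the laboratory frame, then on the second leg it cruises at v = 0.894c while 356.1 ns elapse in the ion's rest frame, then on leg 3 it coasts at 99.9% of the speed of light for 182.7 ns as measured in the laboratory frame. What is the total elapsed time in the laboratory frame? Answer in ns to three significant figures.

Δt = 1550 ns

Leg 1: 576.8 ns is already measured in the laboratory frame.
Leg 2: γ = 1/√(1 − 0.894²) = 1/√0.2008 = 2.232; Δt_2 = 2.232 × 356.1 = 794.7 ns.
Leg 3: 182.7 ns is already measured in the laboratory frame.
Total: 576.8 + 794.7 + 182.7 ns.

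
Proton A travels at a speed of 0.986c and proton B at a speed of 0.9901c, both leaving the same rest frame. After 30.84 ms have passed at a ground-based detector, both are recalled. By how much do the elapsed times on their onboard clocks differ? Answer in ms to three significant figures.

A: γ = 1/√(1 − 0.986²) = 1/√0.02780 = 5.997; τ_A = 30.84/5.997 = 5.142 ms.
B: γ = 1/√(1 − 0.9901²) = 1/√0.01970 = 7.124; τ_B = 30.84/7.124 = 4.329 ms.

|τ_A − τ_B| = 0.814 ms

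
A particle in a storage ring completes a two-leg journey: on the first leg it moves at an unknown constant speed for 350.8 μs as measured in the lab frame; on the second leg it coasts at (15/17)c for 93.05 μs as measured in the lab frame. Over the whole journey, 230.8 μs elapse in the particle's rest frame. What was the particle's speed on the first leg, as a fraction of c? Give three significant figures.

Leg 1: speed unknown; τ_1 = 350.8/γ_1.
Leg 2: γ = 1/√(1 − (15/17)²) = 17/8 = 2.125; τ_2 = 93.05/2.125 = 43.79 μs.
Total proper time: τ_1 + 43.79 = 230.8, so τ_1 = 230.8 − 43.79 = 187.0 μs.
γ_1 = 350.8/187.0 = 1.876; β = √(1 − 1/γ²) = √0.7158.

β = 0.846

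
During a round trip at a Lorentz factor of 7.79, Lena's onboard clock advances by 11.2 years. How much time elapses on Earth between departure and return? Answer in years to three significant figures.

Δt = 87.2 years

γ = 7.79
Earth-frame duration is the dilated interval: Δt = γτ = 7.790 × 11.2 years.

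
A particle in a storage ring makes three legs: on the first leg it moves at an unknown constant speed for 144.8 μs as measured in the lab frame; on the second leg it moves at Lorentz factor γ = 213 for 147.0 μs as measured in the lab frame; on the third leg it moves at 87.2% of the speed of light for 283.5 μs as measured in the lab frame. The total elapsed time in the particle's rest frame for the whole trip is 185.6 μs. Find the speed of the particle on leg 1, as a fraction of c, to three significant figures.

β = 0.948

Leg 1: speed unknown; τ_1 = 144.8/γ_1.
Leg 2: γ = 213; τ_2 = 147.0/213.0 = 0.6901 μs.
Leg 3: β = 0.872; γ = 1/√(1 − 0.872²) = 1/√0.2396 = 2.043; τ_3 = 283.5/2.043 = 138.8 μs.
Total proper time: τ_1 + 0.6901 + 138.8 = 185.6, so τ_1 = 185.6 − 139.5 = 46.13 μs.
γ_1 = 144.8/46.13 = 3.139; β = √(1 − 1/γ²) = √0.8985.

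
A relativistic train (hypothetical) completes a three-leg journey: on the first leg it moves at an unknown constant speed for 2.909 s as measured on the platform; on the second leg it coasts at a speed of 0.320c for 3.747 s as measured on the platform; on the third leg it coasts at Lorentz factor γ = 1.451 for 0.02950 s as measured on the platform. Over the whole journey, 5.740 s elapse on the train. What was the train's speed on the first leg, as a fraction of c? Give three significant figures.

β = 0.666

Leg 1: speed unknown; τ_1 = 2.909/γ_1.
Leg 2: γ = 1/√(1 − 0.320²) = 1/√0.8976 = 1.056; τ_2 = 3.747/1.056 = 3.550 s.
Leg 3: γ = 1.451; τ_3 = 0.02950/1.451 = 0.02033 s.
Total proper time: τ_1 + 3.550 + 0.02033 = 5.740, so τ_1 = 5.740 − 3.570 = 2.170 s.
γ_1 = 2.909/2.170 = 1.341; β = √(1 − 1/γ²) = √0.4437.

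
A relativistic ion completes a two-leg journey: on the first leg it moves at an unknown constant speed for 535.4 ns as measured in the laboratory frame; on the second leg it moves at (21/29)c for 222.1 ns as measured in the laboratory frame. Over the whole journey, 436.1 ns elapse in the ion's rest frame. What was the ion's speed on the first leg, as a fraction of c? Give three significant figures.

β = 0.849

Leg 1: speed unknown; τ_1 = 535.4/γ_1.
Leg 2: γ = 1/√(1 − (21/29)²) = 29/20 = 1.450; τ_2 = 222.1/1.450 = 153.2 ns.
Total proper time: τ_1 + 153.2 = 436.1, so τ_1 = 436.1 − 153.2 = 282.9 ns.
γ_1 = 535.4/282.9 = 1.892; β = √(1 − 1/γ²) = √0.7207.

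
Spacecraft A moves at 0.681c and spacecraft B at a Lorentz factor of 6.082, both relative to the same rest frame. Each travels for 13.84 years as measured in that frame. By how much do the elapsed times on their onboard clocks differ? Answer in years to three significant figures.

|τ_A − τ_B| = 7.86 years

A: γ = 1/√(1 − 0.681²) = 1/√0.5362 = 1.366; τ_A = 13.84/1.366 = 10.13 years.
B: γ = 6.082; τ_B = 13.84/6.082 = 2.276 years.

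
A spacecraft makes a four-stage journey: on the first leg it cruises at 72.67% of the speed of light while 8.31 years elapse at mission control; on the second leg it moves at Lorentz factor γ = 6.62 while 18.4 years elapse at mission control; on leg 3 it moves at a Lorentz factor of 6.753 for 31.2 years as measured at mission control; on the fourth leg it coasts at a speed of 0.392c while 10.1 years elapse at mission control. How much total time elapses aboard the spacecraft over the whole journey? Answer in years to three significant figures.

Leg 1: β = 0.7267; γ = 1/√(1 − 0.7267²) = 1/√0.4719 = 1.456; τ_1 = 8.31/1.456 = 5.709 years.
Leg 2: γ = 6.62; τ_2 = 18.4/6.620 = 2.779 years.
Leg 3: γ = 6.753; τ_3 = 31.2/6.753 = 4.620 years.
Leg 4: γ = 1/√(1 − 0.392²) = 1/√0.8463 = 1.087; τ_4 = 10.1/1.087 = 9.292 years.
Total: 5.709 + 2.779 + 4.620 + 9.292 years.

τ = 22.4 years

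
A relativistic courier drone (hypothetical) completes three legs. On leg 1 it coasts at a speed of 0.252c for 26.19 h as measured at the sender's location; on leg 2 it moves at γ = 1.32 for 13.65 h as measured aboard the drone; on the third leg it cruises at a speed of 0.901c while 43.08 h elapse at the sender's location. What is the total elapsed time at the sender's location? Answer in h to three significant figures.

Leg 1: 26.19 h is already measured at the sender's location.
Leg 2: γ = 1.32; Δt_2 = 1.320 × 13.65 = 18.02 h.
Leg 3: 43.08 h is already measured at the sender's location.
Total: 26.19 + 18.02 + 43.08 h.

Δt = 87.3 h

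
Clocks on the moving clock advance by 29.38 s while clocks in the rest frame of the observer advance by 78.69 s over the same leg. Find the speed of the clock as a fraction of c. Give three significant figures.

The proper time is measured on the moving clock (both events occur at the clock's location); Δt is measured in the rest frame of the observer. γ = Δt/τ = 78.69/29.38 = 2.678.
β = √(1 − 1/γ²) = √(1 − 0.1394) = √0.8606

β = 0.928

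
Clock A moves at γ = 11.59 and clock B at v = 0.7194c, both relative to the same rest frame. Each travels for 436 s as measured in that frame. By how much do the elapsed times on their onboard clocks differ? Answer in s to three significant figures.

|τ_A − τ_B| = 265 s

A: γ = 11.59; τ_A = 436/11.59 = 37.62 s.
B: γ = 1/√(1 − 0.7194²) = 1/√0.4825 = 1.440; τ_B = 436/1.440 = 302.8 s.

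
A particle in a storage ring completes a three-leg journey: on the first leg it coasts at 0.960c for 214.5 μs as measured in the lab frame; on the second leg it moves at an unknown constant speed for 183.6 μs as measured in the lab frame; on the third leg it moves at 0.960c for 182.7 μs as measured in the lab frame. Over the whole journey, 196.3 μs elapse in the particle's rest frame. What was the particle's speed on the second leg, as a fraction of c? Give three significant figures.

β = 0.886

Leg 1: γ = 1/√(1 − 0.960²) = 25/7 ≈ 3.571; τ_1 = 214.5/3.571 = 60.06 μs.
Leg 2: speed unknown; τ_2 = 183.6/γ_2.
Leg 3: γ = 1/√(1 − 0.960²) = 25/7 ≈ 3.571; τ_3 = 182.7/3.571 = 51.16 μs.
Total proper time: 60.06 + τ_2 + 51.16 = 196.3, so τ_2 = 196.3 − 111.2 = 85.08 μs.
γ_2 = 183.6/85.08 = 2.158; β = √(1 − 1/γ²) = √0.7852.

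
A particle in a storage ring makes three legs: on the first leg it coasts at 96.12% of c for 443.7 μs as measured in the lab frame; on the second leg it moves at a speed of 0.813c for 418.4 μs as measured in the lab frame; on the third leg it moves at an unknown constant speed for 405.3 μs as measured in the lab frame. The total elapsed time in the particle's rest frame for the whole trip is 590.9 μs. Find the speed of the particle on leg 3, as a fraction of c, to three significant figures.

Leg 1: β = 0.9612; γ = 1/√(1 − 0.9612²) = 1/√0.07609 = 3.625; τ_1 = 443.7/3.625 = 122.4 μs.
Leg 2: γ = 1/√(1 − 0.813²) = 1/√0.3390 = 1.717; τ_2 = 418.4/1.717 = 243.6 μs.
Leg 3: speed unknown; τ_3 = 405.3/γ_3.
Total proper time: 122.4 + 243.6 + τ_3 = 590.9, so τ_3 = 590.9 − 366.0 = 224.9 μs.
γ_3 = 405.3/224.9 = 1.802; β = √(1 − 1/γ²) = √0.6921.

β = 0.832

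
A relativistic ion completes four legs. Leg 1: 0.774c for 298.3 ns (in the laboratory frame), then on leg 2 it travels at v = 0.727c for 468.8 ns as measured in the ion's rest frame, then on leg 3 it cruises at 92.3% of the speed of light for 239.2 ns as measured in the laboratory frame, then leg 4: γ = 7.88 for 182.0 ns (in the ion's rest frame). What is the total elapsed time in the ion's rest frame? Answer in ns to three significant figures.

Leg 1: γ = 1/√(1 − 0.774²) = 1/√0.4009 = 1.579; τ_1 = 298.3/1.579 = 188.9 ns.
Leg 2: 468.8 ns is already measured in the ion's rest frame.
Leg 3: β = 0.923; γ = 1/√(1 − 0.923²) = 1/√0.1481 = 2.599; τ_3 = 239.2/2.599 = 92.04 ns.
Leg 4: 182.0 ns is already measured in the ion's rest frame.
Total: 188.9 + 468.8 + 92.04 + 182.0 ns.

τ = 932 ns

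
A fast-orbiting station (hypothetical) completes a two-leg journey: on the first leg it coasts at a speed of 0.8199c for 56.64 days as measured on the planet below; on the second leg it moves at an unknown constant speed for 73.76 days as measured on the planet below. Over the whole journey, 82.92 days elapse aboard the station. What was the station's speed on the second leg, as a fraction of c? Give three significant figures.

β = 0.729

Leg 1: γ = 1/√(1 − 0.8199²) = 1/√0.3278 = 1.747; τ_1 = 56.64/1.747 = 32.43 days.
Leg 2: speed unknown; τ_2 = 73.76/γ_2.
Total proper time: 32.43 + τ_2 = 82.92, so τ_2 = 82.92 − 32.43 = 50.49 days.
γ_2 = 73.76/50.49 = 1.461; β = √(1 − 1/γ²) = √0.5314.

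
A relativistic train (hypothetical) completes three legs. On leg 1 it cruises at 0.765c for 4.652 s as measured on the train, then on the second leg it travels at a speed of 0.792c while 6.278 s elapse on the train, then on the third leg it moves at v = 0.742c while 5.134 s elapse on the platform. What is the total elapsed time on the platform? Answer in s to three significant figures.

Δt = 22.6 s

Leg 1: γ = 1/√(1 − 0.765²) = 1/√0.4148 = 1.553; Δt_1 = 1.553 × 4.652 = 7.223 s.
Leg 2: γ = 1/√(1 − 0.792²) = 1/√0.3727 = 1.638; Δt_2 = 1.638 × 6.278 = 10.28 s.
Leg 3: 5.134 s is already measured on the platform.
Total: 7.223 + 10.28 + 5.134 s.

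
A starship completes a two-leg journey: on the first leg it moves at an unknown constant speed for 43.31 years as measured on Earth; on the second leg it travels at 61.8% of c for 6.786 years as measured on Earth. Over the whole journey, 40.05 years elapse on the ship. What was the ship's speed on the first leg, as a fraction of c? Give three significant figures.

β = 0.598

Leg 1: speed unknown; τ_1 = 43.31/γ_1.
Leg 2: β = 0.618; γ = 1/√(1 − 0.618²) = 1/√0.6181 = 1.272; τ_2 = 6.786/1.272 = 5.335 years.
Total proper time: τ_1 + 5.335 = 40.05, so τ_1 = 40.05 − 5.335 = 34.71 years.
γ_1 = 43.31/34.71 = 1.248; β = √(1 − 1/γ²) = √0.3575.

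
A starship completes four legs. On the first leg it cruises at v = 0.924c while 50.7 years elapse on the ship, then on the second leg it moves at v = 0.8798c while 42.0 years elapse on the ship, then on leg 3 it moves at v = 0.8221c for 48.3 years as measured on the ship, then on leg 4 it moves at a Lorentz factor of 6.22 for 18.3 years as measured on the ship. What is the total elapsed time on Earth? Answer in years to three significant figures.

Δt = 420 years

Leg 1: γ = 1/√(1 − 0.924²) = 1/√0.1462 = 2.615; Δt_1 = 2.615 × 50.7 = 132.6 years.
Leg 2: γ = 1/√(1 − 0.8798²) = 1/√0.2260 = 2.104; Δt_2 = 2.104 × 42.0 = 88.36 years.
Leg 3: γ = 1/√(1 − 0.8221²) = 1/√0.3242 = 1.756; Δt_3 = 1.756 × 48.3 = 84.83 years.
Leg 4: γ = 6.22; Δt_4 = 6.220 × 18.3 = 113.8 years.
Total: 132.6 + 88.36 + 84.83 + 113.8 years.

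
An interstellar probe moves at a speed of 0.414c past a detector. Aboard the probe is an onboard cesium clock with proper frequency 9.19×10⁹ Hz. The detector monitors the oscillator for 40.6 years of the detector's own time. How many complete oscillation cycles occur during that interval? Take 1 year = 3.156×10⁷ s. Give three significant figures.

N = 1.07×10¹⁹

γ = 1/√(1 − 0.414²) = 1/√0.8286 = 1.099
During 40.6 years of lab time, the oscillator's proper time advances by τ = Δt/γ = 40.6/1.099 = 36.96 years = 1.166×10⁹ s.
N = f × τ = 9.19×10⁹ × 1.166×10⁹ = 1.072×10¹⁹.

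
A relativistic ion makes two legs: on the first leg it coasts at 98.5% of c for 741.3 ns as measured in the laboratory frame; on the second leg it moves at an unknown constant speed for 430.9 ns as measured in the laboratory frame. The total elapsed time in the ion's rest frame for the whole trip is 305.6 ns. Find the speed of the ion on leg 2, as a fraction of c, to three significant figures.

Leg 1: β = 0.985; γ = 1/√(1 − 0.985²) = 1/√0.02977 = 5.795; τ_1 = 741.3/5.795 = 127.9 ns.
Leg 2: speed unknown; τ_2 = 430.9/γ_2.
Total proper time: 127.9 + τ_2 = 305.6, so τ_2 = 305.6 − 127.9 = 177.7 ns.
γ_2 = 430.9/177.7 = 2.425; β = √(1 − 1/γ²) = √0.8300.

β = 0.911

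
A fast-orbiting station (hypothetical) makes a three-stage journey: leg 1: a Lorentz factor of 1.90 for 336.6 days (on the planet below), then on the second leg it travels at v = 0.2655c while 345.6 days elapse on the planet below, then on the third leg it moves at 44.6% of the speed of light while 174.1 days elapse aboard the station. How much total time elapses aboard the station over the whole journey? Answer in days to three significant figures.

τ = 684 days

Leg 1: γ = 1.90; τ_1 = 336.6/1.900 = 177.2 days.
Leg 2: γ = 1/√(1 − 0.2655²) = 1/√0.9295 = 1.037; τ_2 = 345.6/1.037 = 333.2 days.
Leg 3: 174.1 days is already measured aboard the station.
Total: 177.2 + 333.2 + 174.1 days.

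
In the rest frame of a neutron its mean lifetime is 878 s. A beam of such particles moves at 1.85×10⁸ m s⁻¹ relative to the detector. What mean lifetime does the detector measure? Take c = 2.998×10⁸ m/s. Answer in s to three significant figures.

β = 1.85×10⁸/2.998×10⁸ = 0.6171; γ = 1/√(1 − 0.6171²) = 1.271
The rest-frame lifetime is the proper time; the lab measures the dilated interval Δt = γτ₀ = 1.271 × 878 s.

Δt = 1120 s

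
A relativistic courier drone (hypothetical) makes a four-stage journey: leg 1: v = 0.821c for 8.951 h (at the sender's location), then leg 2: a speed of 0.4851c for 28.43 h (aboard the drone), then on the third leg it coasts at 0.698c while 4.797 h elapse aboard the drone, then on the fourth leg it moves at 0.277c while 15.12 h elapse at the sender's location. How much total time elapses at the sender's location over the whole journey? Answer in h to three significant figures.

Leg 1: 8.951 h is already measured at the sender's location.
Leg 2: γ = 1/√(1 − 0.4851²) = 1/√0.7647 = 1.144; Δt_2 = 1.144 × 28.43 = 32.51 h.
Leg 3: γ = 1/√(1 − 0.698²) = 1/√0.5128 = 1.396; Δt_3 = 1.396 × 4.797 = 6.699 h.
Leg 4: 15.12 h is already measured at the sender's location.
Total: 8.951 + 32.51 + 6.699 + 15.12 h.

Δt = 63.3 h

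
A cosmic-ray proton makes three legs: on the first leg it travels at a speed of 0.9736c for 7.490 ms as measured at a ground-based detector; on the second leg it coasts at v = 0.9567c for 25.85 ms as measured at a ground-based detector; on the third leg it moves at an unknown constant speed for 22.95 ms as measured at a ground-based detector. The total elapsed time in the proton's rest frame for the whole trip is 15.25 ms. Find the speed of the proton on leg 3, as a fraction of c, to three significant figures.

β = 0.965

Leg 1: γ = 1/√(1 − 0.9736²) = 1/√0.05210 = 4.381; τ_1 = 7.490/4.381 = 1.710 ms.
Leg 2: γ = 1/√(1 − 0.9567²) = 1/√0.08473 = 3.436; τ_2 = 25.85/3.436 = 7.524 ms.
Leg 3: speed unknown; τ_3 = 22.95/γ_3.
Total proper time: 1.710 + 7.524 + τ_3 = 15.25, so τ_3 = 15.25 − 9.234 = 6.016 ms.
γ_3 = 22.95/6.016 = 3.815; β = √(1 − 1/γ²) = √0.9313.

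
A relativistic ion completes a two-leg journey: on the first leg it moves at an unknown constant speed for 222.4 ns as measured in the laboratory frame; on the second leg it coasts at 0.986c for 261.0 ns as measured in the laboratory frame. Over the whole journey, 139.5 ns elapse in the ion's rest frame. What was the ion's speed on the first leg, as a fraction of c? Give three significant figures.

Leg 1: speed unknown; τ_1 = 222.4/γ_1.
Leg 2: γ = 1/√(1 − 0.986²) = 1/√0.02780 = 5.997; τ_2 = 261.0/5.997 = 43.52 ns.
Total proper time: τ_1 + 43.52 = 139.5, so τ_1 = 139.5 − 43.52 = 95.98 ns.
γ_1 = 222.4/95.98 = 2.317; β = √(1 − 1/γ²) = √0.8138.

β = 0.902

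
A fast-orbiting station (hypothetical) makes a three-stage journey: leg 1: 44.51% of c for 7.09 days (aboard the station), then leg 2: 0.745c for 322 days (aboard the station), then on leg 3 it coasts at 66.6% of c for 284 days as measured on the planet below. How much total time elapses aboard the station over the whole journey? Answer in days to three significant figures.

τ = 541 days

Leg 1: 7.09 days is already measured aboard the station.
Leg 2: 322 days is already measured aboard the station.
Leg 3: β = 0.666; γ = 1/√(1 − 0.666²) = 1/√0.5564 = 1.341; τ_3 = 284/1.341 = 211.9 days.
Total: 7.090 + 322.0 + 211.9 days.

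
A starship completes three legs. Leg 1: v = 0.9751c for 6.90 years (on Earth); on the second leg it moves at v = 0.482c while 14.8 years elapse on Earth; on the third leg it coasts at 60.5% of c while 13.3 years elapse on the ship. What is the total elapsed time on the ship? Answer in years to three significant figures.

Leg 1: γ = 1/√(1 − 0.9751²) = 1/√0.04918 = 4.509; τ_1 = 6.90/4.509 = 1.530 years.
Leg 2: γ = 1/√(1 − 0.482²) = 1/√0.7677 = 1.141; τ_2 = 14.8/1.141 = 12.97 years.
Leg 3: 13.3 years is already measured on the ship.
Total: 1.530 + 12.97 + 13.30 years.

τ = 27.8 years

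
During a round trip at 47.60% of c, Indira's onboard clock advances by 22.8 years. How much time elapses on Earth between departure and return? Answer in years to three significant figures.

β = 0.4760; γ = 1/√(1 − 0.4760²) = 1/√0.7734 = 1.137
Earth-frame duration is the dilated interval: Δt = γτ = 1.137 × 22.8 years.

Δt = 25.9 years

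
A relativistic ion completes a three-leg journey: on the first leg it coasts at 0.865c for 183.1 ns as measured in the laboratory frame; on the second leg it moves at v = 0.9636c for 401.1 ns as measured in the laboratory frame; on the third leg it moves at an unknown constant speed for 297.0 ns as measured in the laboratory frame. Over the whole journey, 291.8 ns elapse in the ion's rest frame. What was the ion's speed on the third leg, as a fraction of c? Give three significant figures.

β = 0.950

Leg 1: γ = 1/√(1 − 0.865²) = 1/√0.2518 = 1.993; τ_1 = 183.1/1.993 = 91.87 ns.
Leg 2: γ = 1/√(1 − 0.9636²) = 1/√0.07148 = 3.740; τ_2 = 401.1/3.740 = 107.2 ns.
Leg 3: speed unknown; τ_3 = 297.0/γ_3.
Total proper time: 91.87 + 107.2 + τ_3 = 291.8, so τ_3 = 291.8 − 199.1 = 92.69 ns.
γ_3 = 297.0/92.69 = 3.204; β = √(1 − 1/γ²) = √0.9026.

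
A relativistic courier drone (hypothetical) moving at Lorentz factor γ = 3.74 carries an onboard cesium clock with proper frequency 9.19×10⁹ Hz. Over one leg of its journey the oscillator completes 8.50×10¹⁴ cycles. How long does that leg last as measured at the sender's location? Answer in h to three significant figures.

Δt = 96.1 h

γ = 3.74
Proper time for N cycles: τ = N/f = 8.50×10¹⁴/(9.19×10⁹) = 9.249×10⁴ s = 25.69 h.
Lab-frame duration Δt = γτ = 3.740 × 25.69 = 96.09 h.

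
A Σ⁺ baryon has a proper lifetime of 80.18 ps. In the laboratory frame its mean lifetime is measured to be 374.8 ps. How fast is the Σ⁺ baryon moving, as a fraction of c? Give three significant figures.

v = 0.977c

γ = Δt/τ₀ = 374.8/80.18 = 4.674
β = √(1 − 1/γ²) = √(1 − 0.04576) = √0.9542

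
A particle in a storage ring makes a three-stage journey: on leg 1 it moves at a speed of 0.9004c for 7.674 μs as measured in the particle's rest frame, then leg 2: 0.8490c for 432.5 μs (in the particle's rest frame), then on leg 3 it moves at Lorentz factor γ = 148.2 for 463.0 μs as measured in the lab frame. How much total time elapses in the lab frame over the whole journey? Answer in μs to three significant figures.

Leg 1: γ = 1/√(1 − 0.9004²) = 1/√0.1893 = 2.299; Δt_1 = 2.299 × 7.674 = 17.64 μs.
Leg 2: γ = 1/√(1 − 0.8490²) = 1/√0.2792 = 1.893; Δt_2 = 1.893 × 432.5 = 818.5 μs.
Leg 3: 463.0 μs is already measured in the lab frame.
Total: 17.64 + 818.5 + 463.0 μs.

Δt = 1300 μs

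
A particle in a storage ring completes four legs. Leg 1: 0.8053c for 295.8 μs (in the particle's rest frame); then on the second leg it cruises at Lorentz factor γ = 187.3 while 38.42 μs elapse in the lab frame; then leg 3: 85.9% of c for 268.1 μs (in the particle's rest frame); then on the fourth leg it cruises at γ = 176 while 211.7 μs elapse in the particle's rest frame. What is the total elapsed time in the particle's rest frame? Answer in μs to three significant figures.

τ = 776 μs

Leg 1: 295.8 μs is already measured in the particle's rest frame.
Leg 2: γ = 187.3; τ_2 = 38.42/187.3 = 0.2051 μs.
Leg 3: 268.1 μs is already measured in the particle's rest frame.
Leg 4: 211.7 μs is already measured in the particle's rest frame.
Total: 295.8 + 0.2051 + 268.1 + 211.7 μs.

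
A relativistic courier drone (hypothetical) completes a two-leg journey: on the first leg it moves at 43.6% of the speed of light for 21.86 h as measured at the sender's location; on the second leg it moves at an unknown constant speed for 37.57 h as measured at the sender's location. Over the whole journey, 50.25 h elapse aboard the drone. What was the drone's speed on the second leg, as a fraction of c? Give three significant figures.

β = 0.581

Leg 1: β = 0.436; γ = 1/√(1 − 0.436²) = 1/√0.8099 = 1.111; τ_1 = 21.86/1.111 = 19.67 h.
Leg 2: speed unknown; τ_2 = 37.57/γ_2.
Total proper time: 19.67 + τ_2 = 50.25, so τ_2 = 50.25 − 19.67 = 30.58 h.
γ_2 = 37.57/30.58 = 1.229; β = √(1 − 1/γ²) = √0.3376.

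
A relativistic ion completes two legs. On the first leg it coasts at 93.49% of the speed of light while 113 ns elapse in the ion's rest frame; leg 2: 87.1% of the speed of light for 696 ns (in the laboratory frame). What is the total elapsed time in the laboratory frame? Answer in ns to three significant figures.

Leg 1: β = 0.9349; γ = 1/√(1 − 0.9349²) = 1/√0.1260 = 2.818; Δt_1 = 2.818 × 113 = 318.4 ns.
Leg 2: 696 ns is already measured in the laboratory frame.
Total: 318.4 + 696.0 ns.

Δt = 1010 ns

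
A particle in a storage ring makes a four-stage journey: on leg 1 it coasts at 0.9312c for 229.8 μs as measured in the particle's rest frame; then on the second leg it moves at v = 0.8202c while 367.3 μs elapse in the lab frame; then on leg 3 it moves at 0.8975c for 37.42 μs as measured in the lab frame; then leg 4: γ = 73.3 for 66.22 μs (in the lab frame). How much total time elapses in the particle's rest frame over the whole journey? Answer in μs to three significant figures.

τ = 457 μs

Leg 1: 229.8 μs is already measured in the particle's rest frame.
Leg 2: γ = 1/√(1 − 0.8202²) = 1/√0.3273 = 1.748; τ_2 = 367.3/1.748 = 210.1 μs.
Leg 3: γ = 1/√(1 − 0.8975²) = 1/√0.1945 = 2.267; τ_3 = 37.42/2.267 = 16.50 μs.
Leg 4: γ = 73.3; τ_4 = 66.22/73.30 = 0.9034 μs.
Total: 229.8 + 210.1 + 16.50 + 0.9034 μs.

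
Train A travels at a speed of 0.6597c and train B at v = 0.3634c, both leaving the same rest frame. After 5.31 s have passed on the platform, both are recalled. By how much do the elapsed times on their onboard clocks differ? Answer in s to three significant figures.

|τ_A − τ_B| = 0.956 s

A: γ = 1/√(1 − 0.6597²) = 1/√0.5648 = 1.331; τ_A = 5.31/1.331 = 3.991 s.
B: γ = 1/√(1 − 0.3634²) = 1/√0.8679 = 1.073; τ_B = 5.31/1.073 = 4.947 s.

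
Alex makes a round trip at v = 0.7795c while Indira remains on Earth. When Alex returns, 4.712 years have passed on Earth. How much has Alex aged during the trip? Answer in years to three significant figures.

γ = 1/√(1 − 0.7795²) = 1/√0.3924 = 1.596
Alex's clock measures proper time along the trip: τ = Δt/γ = 4.712/1.596 years.

τ = 2.95 years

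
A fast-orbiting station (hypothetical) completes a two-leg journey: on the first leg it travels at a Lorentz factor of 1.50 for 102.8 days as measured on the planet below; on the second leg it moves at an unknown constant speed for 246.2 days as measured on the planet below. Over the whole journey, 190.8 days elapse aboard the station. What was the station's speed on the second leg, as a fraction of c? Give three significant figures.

Leg 1: γ = 1.50; τ_1 = 102.8/1.500 = 68.53 days.
Leg 2: speed unknown; τ_2 = 246.2/γ_2.
Total proper time: 68.53 + τ_2 = 190.8, so τ_2 = 190.8 − 68.53 = 122.3 days.
γ_2 = 246.2/122.3 = 2.014; β = √(1 − 1/γ²) = √0.7534.

β = 0.868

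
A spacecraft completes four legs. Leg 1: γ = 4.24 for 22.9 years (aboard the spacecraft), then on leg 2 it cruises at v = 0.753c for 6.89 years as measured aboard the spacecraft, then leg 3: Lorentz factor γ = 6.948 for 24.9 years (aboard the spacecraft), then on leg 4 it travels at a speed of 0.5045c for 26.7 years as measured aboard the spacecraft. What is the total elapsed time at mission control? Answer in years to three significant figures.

Δt = 311 years

Leg 1: γ = 4.24; Δt_1 = 4.240 × 22.9 = 97.10 years.
Leg 2: γ = 1/√(1 − 0.753²) = 1/√0.4330 = 1.520; Δt_2 = 1.520 × 6.89 = 10.47 years.
Leg 3: γ = 6.948; Δt_3 = 6.948 × 24.9 = 173.0 years.
Leg 4: γ = 1/√(1 − 0.5045²) = 1/√0.7455 = 1.158; Δt_4 = 1.158 × 26.7 = 30.92 years.
Total: 97.10 + 10.47 + 173.0 + 30.92 years.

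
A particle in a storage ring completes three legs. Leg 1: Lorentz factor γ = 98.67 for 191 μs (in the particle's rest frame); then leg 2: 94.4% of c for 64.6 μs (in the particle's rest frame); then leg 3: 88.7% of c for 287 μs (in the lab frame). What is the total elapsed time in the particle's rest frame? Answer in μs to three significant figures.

τ = 388 μs

Leg 1: 191 μs is already measured in the particle's rest frame.
Leg 2: 64.6 μs is already measured in the particle's rest frame.
Leg 3: β = 0.887; γ = 1/√(1 − 0.887²) = 1/√0.2132 = 2.166; τ_3 = 287/2.166 = 132.5 μs.
Total: 191.0 + 64.60 + 132.5 μs.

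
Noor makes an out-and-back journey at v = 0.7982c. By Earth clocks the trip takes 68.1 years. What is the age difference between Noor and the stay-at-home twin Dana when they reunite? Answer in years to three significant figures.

γ = 1/√(1 − 0.7982²) = 1/√0.3629 = 1.660
Noor's elapsed proper time: τ = 68.1/1.660 = 41.02 years.
Age gap = Δt − τ = 68.1 − 41.02 years.

Δt − τ = 27.1 years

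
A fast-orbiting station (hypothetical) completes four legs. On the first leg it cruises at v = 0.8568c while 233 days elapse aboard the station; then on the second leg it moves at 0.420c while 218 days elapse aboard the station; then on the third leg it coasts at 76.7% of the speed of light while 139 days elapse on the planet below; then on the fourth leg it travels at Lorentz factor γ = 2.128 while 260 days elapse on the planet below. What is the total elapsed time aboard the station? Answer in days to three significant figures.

Leg 1: 233 days is already measured aboard the station.
Leg 2: 218 days is already measured aboard the station.
Leg 3: β = 0.767; γ = 1/√(1 − 0.767²) = 1/√0.4117 = 1.558; τ_3 = 139/1.558 = 89.19 days.
Leg 4: γ = 2.128; τ_4 = 260/2.128 = 122.2 days.
Total: 233.0 + 218.0 + 89.19 + 122.2 days.

τ = 662 days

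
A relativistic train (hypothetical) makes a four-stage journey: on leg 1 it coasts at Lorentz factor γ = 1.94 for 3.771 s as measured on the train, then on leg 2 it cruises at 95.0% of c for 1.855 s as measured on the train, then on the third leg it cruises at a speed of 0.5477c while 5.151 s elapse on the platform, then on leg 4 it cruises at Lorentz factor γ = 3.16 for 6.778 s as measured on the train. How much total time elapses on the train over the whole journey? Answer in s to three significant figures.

Leg 1: 3.771 s is already measured on the train.
Leg 2: 1.855 s is already measured on the train.
Leg 3: γ = 1/√(1 − 0.5477²) = 1/√0.7000 = 1.195; τ_3 = 5.151/1.195 = 4.310 s.
Leg 4: 6.778 s is already measured on the train.
Total: 3.771 + 1.855 + 4.310 + 6.778 s.

τ = 16.7 s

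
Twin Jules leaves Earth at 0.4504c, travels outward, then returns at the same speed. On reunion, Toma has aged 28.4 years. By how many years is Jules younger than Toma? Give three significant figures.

Δt − τ = 3.04 years

γ = 1/√(1 − 0.4504²) = 1/√0.7971 = 1.120
Jules's elapsed proper time: τ = 28.4/1.120 = 25.36 years.
Age gap = Δt − τ = 28.4 − 25.36 years.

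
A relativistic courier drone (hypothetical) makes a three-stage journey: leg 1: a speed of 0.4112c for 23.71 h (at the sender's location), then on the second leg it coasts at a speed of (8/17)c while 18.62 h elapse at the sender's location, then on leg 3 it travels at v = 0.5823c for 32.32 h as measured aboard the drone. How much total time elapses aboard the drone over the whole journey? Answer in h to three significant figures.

τ = 70.4 h

Leg 1: γ = 1/√(1 − 0.4112²) = 1/√0.8309 = 1.097; τ_1 = 23.71/1.097 = 21.61 h.
Leg 2: γ = 1/√(1 − (8/17)²) = 17/15 ≈ 1.133; τ_2 = 18.62/1.133 = 16.43 h.
Leg 3: 32.32 h is already measured aboard the drone.
Total: 21.61 + 16.43 + 32.32 h.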